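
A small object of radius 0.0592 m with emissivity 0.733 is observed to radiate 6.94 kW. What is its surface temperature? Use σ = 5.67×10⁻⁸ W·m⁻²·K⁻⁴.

T ≈ 1400 K

A = 4πr² = 4π × (0.0592)² = 0.0440 m².
From P = εσAT⁴, T = (P / εσA)^(1/4) = (6940 / (0.733 × 5.67×10⁻⁸ × 0.0440))^(1/4).
T = (3.79×10^12)^(1/4) = 1400 K.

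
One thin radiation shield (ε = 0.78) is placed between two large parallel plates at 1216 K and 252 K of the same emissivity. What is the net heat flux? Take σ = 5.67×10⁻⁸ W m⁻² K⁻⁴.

q ≈ 39600 W/m²

Each of the 2 gaps contributes resistance (2/ε − 1) = 2/0.78 − 1 = 1.564; total = 3.128.
q = σ(T₁⁴ − T₂⁴) / 3.128 = 5.67×10⁻⁸ × 2.18×10^12 / 3.128 = 39600 W/m².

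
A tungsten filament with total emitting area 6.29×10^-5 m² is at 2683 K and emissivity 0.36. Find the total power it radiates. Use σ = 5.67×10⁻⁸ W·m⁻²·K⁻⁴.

P = εσAT⁴ = 0.36 × 5.67×10⁻⁸ × 6.29×10^-5 × (2683)⁴ = 0.36 × 5.67×10⁻⁸ × 6.29×10^-5 × 5.18×10^13.
P = 66.5 W.

P ≈ 66.5 W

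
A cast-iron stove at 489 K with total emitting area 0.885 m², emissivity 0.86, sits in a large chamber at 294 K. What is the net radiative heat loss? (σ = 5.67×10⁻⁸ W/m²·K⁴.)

Q = εσA(T⁴ − T_s⁴). T⁴ − T_s⁴ = (489)⁴ − (294)⁴ = 5.72×10^10 − 7.47×10^9 = 4.97×10^10 K⁴.
Q = 0.86 × 5.67×10⁻⁸ × 0.885 × 4.97×10^10 = 2150 W.

Q ≈ 2150 W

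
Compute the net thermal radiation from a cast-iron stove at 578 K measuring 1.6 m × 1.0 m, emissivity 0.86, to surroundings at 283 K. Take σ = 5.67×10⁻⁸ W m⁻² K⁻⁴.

A = 1.6 × 1.0 = 1.60 m².
Q = εσA(T⁴ − T_s⁴). T⁴ − T_s⁴ = (578)⁴ − (283)⁴ = 1.12×10^11 − 6.41×10^9 = 1.05×10^11 K⁴.
Q = 0.86 × 5.67×10⁻⁸ × 1.60 × 1.05×10^11 = 8210 W.

Q ≈ 8210 W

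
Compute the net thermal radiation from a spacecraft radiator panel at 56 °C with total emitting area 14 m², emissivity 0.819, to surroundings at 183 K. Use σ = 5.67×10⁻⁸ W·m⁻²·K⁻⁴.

Q ≈ 6890 W

Convert: 56 °C = 329 K.
Q = εσA(T⁴ − T_s⁴). T⁴ − T_s⁴ = (329)⁴ − (183)⁴ = 1.17×10^10 − 1.12×10^9 = 1.06×10^10 K⁴.
Q = 0.819 × 5.67×10⁻⁸ × 14.0 × 1.06×10^10 = 6890 W.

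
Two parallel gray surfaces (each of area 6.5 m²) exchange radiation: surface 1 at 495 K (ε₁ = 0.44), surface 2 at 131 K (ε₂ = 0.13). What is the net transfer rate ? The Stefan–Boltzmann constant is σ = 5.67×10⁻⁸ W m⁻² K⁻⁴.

For two large parallel gray plates, q = σ(T₁⁴ − T₂⁴) / (1/ε₁ + 1/ε₂ − 1).
1/ε₁ + 1/ε₂ − 1 = 1/0.44 + 1/0.13 − 1 = 8.965.
T₁⁴ − T₂⁴ = 6.00×10^10 − 2.94×10^8 = 5.97×10^10 K⁴.
q = 5.67×10⁻⁸ × 5.97×10^10 / 8.965 = 378 W/m².
Q = q·A = 378 × 6.5 = 2460 W.

Q ≈ 2460 W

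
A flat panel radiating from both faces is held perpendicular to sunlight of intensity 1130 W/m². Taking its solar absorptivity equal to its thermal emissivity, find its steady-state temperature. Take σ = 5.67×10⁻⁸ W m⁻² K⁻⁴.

T ≈ 316 K

Absorbed flux αS = emitted flux 2εσT⁴ per unit area; with α = ε this gives T = (S/2σ)^(1/4).
T = (1130 / (2 × 5.67×10⁻⁸))^(1/4) = (9.96×10^9)^(1/4).
T = 316 K.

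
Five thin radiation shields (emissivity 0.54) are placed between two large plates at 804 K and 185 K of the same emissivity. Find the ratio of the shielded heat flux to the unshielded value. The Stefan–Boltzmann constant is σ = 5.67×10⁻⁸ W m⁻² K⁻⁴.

ratio ≈ 0.167

With N identical shields there are N+1 = 6 gaps in series, each with the same radiative resistance, so the flux falls to 1/(N+1) of its unshielded value.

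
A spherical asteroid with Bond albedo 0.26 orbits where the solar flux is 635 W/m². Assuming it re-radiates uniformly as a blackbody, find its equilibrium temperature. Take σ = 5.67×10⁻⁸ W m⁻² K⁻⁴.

T ≈ 213 K

Power absorbed = (1−a)S·πR²; power emitted = 4πR²σT⁴. Equating and cancelling πR²:
T = ((1−a)S / 4σ)^(1/4) = (470 / (4 × 5.67×10⁻⁸))^(1/4) = (2.07×10^9)^(1/4).
T = 213 K.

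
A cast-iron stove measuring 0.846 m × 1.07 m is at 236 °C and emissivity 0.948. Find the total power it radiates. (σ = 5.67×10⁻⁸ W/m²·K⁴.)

P ≈ 3270 W

A = 0.846 × 1.07 = 0.905 m².
236 °C = 509 K.
Stefan–Boltzmann: P = εσAT⁴ = 0.948 × 5.67×10⁻⁸ × 0.905 × (509)⁴ = 0.948 × 5.67×10⁻⁸ × 0.905 × 6.71×10^10.
P = 3270 W.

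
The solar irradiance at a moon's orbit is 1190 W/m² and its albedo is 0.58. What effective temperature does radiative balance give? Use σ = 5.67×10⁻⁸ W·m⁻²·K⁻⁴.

T ≈ 217 K

Power absorbed = (1−a)S·πR²; power emitted = 4πR²σT⁴. Equating and cancelling πR²:
T = ((1−a)S / 4σ)^(1/4) = (500 / (4 × 5.67×10⁻⁸))^(1/4) = (2.20×10^9)^(1/4).
T = 217 K.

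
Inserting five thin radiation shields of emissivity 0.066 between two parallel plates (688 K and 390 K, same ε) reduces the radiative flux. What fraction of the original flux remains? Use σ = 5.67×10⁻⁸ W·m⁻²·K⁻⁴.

ratio ≈ 0.167

With N identical shields there are N+1 = 6 gaps in series, each with the same radiative resistance, so the flux falls to 1/(N+1) of its unshielded value.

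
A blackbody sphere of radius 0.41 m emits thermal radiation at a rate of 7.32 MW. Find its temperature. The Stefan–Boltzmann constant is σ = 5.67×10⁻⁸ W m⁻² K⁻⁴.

T ≈ 2800 K

A = 4πr² = 4π × (0.41)² = 2.11 m².
From P = σAT⁴, T = (P / σA)^(1/4) = (7.32×10^6 / (5.67×10⁻⁸ × 2.11))^(1/4).
T = (6.11×10^13)^(1/4) = 2800 K.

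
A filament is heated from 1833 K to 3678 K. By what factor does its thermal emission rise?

ratio ≈ 16.2

P ∝ T⁴, so the ratio is (3678/1833)⁴ = (2.007)⁴ = 16.2.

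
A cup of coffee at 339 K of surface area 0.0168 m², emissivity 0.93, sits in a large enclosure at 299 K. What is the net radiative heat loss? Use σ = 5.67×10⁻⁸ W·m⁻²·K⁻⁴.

Q = εσA(T⁴ − T_s⁴). T⁴ − T_s⁴ = (339)⁴ − (299)⁴ = 1.32×10^10 − 7.99×10^9 = 5.21×10^9 K⁴.
Q = 0.93 × 5.67×10⁻⁸ × 0.0168 × 5.21×10^9 = 4.62 W.

Q ≈ 4.62 W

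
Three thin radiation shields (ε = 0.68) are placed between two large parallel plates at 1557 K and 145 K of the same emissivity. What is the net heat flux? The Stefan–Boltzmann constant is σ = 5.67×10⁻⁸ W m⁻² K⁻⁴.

q ≈ 42900 W/m²

Each of the 4 gaps contributes resistance (2/ε − 1) = 2/0.68 − 1 = 1.941; total = 7.765.
q = σ(T₁⁴ − T₂⁴) / 7.765 = 5.67×10⁻⁸ × 5.88×10^12 / 7.765 = 42900 W/m².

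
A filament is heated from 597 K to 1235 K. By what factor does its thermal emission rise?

ratio ≈ 18.3

P ∝ T⁴, so the ratio is (1235/597)⁴ = (2.069)⁴ = 18.3.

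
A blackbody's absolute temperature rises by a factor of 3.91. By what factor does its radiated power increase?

P ∝ T⁴, so the power scales as (3.91)⁴ = 234.

factor ≈ 234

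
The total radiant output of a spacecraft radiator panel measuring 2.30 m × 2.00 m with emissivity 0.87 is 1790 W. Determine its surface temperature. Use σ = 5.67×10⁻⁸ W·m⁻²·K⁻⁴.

T ≈ 298 K

A = 2.30 × 2.00 = 4.60 m².
From P = εσAT⁴, T = (P / εσA)^(1/4) = (1790 / (0.87 × 5.67×10⁻⁸ × 4.60))^(1/4).
T = (7.89×10^9)^(1/4) = 298 K.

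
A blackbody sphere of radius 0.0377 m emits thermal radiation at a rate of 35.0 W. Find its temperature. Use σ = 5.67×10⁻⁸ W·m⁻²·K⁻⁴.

A = 4πr² = 4π × (0.0377)² = 0.0179 m².
From P = σAT⁴, T = (P / σA)^(1/4) = (35.0 / (5.67×10⁻⁸ × 0.0179))^(1/4).
T = (3.46×10^10)^(1/4) = 431 K.

T ≈ 431 K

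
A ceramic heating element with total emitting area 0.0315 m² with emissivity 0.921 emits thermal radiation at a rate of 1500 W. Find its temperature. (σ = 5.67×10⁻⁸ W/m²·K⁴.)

T ≈ 977 K

From P = εσAT⁴, T = (P / εσA)^(1/4) = (1500 / (0.921 × 5.67×10⁻⁸ × 0.0315))^(1/4).
T = (9.12×10^11)^(1/4) = 977 K.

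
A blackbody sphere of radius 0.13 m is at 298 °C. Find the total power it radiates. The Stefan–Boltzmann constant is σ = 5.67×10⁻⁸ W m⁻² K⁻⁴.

A = 4πr² = 4π × (0.13)² = 0.212 m².
298 °C = 571 K.
P = σAT⁴ = 5.67×10⁻⁸ × 0.212 × (571)⁴ = 5.67×10⁻⁸ × 0.212 × 1.06×10^11.
P = 1280 W.

P ≈ 1280 W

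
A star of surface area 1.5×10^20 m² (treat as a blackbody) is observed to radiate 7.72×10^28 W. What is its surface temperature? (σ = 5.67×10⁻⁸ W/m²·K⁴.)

T ≈ 9760 K

From P = σAT⁴, T = (P / σA)^(1/4) = (7.72×10^28 / (5.67×10⁻⁸ × 1.50×10^20))^(1/4).
T = (9.08×10^15)^(1/4) = 9760 K.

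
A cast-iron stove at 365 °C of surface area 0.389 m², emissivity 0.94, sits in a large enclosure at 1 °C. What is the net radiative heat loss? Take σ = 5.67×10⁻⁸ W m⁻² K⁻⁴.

Q ≈ 3320 W

Convert: 365 °C = 638 K; 1 °C = 274 K.
Q = εσA(T⁴ − T_s⁴). T⁴ − T_s⁴ = (638)⁴ − (274)⁴ = 1.66×10^11 − 5.64×10^9 = 1.60×10^11 K⁴.
Q = 0.94 × 5.67×10⁻⁸ × 0.389 × 1.60×10^11 = 3320 W.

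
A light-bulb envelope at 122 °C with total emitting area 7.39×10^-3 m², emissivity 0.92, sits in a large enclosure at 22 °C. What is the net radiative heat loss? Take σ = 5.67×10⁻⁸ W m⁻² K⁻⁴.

Convert: 122 °C = 395 K; 22 °C = 295 K.
Q = εσA(T⁴ − T_s⁴). T⁴ − T_s⁴ = (395)⁴ − (295)⁴ = 2.43×10^10 − 7.57×10^9 = 1.68×10^10 K⁴.
Q = 0.92 × 5.67×10⁻⁸ × 7.39×10^-3 × 1.68×10^10 = 6.46 W.

Q ≈ 6.46 W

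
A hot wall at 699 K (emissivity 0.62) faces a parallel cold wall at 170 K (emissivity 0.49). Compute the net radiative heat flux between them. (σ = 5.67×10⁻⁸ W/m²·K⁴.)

For two large parallel gray plates, q = σ(T₁⁴ − T₂⁴) / (1/ε₁ + 1/ε₂ − 1).
1/ε₁ + 1/ε₂ − 1 = 1/0.62 + 1/0.49 − 1 = 2.654.
T₁⁴ − T₂⁴ = 2.39×10^11 − 8.35×10^8 = 2.38×10^11 K⁴.
q = 5.67×10⁻⁸ × 2.38×10^11 / 2.654 = 5080 W/m².

q ≈ 5080 W/m²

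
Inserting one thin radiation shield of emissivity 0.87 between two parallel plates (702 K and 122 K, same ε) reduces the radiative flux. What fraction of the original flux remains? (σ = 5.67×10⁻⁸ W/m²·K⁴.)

ratio ≈ 0.500

With N identical shields there are N+1 = 2 gaps in series, each with the same radiative resistance, so the flux falls to 1/(N+1) of its unshielded value.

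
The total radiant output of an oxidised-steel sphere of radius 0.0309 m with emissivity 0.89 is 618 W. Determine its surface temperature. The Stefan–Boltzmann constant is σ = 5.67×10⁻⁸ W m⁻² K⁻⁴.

A = 4πr² = 4π × (0.0309)² = 0.0120 m².
From P = εσAT⁴, T = (P / εσA)^(1/4) = (618 / (0.89 × 5.67×10⁻⁸ × 0.0120))^(1/4).
T = (1.02×10^12)^(1/4) = 1010 K.

T ≈ 1010 K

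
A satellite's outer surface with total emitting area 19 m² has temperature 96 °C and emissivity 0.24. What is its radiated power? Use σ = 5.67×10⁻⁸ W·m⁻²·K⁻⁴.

P ≈ 4790 W

96 °C = 369 K.
P = εσAT⁴ = 0.24 × 5.67×10⁻⁸ × 19.0 × (369)⁴ = 0.24 × 5.67×10⁻⁸ × 19.0 × 1.85×10^10.
P = 4790 W.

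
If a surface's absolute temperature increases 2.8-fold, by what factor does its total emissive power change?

P ∝ T⁴, so the power scales as (2.8)⁴ = 61.5.

factor ≈ 61.5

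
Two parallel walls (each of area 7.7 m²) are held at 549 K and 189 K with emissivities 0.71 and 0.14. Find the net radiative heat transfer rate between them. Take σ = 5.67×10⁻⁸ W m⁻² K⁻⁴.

For two large parallel gray plates, q = σ(T₁⁴ − T₂⁴) / (1/ε₁ + 1/ε₂ − 1).
1/ε₁ + 1/ε₂ − 1 = 1/0.71 + 1/0.14 − 1 = 7.551.
T₁⁴ − T₂⁴ = 9.08×10^10 − 1.28×10^9 = 8.96×10^10 K⁴.
q = 5.67×10⁻⁸ × 8.96×10^10 / 7.551 = 673 W/m².
Q = q·A = 673 × 7.7 = 5180 W.

Q ≈ 5180 W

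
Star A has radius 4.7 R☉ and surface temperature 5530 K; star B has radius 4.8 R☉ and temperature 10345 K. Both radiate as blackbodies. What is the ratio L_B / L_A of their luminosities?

L = 4πR²σT⁴ ∝ R²T⁴, so L_B/L_A = (4.8/4.7)² × (10345/5530)⁴ = 1.04 × 12.2 = 12.8.

L_B/L_A ≈ 12.8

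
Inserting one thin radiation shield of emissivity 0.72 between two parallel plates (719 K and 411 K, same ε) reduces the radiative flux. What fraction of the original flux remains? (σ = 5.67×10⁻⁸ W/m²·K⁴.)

ratio ≈ 0.500

With N identical shields there are N+1 = 2 gaps in series, each with the same radiative resistance, so the flux falls to 1/(N+1) of its unshielded value.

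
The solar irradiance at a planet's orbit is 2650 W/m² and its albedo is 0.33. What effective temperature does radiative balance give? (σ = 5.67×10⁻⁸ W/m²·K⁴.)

T ≈ 297 K

Power absorbed = (1−a)S·πR²; power emitted = 4πR²σT⁴. Equating and cancelling πR²:
T = ((1−a)S / 4σ)^(1/4) = (1780 / (4 × 5.67×10⁻⁸))^(1/4) = (7.83×10^9)^(1/4).
T = 297 K.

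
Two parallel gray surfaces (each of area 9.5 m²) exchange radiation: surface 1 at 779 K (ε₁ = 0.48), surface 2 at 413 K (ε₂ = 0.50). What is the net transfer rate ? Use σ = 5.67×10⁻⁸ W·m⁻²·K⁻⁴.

Q ≈ 59300 W

For two large parallel gray plates, q = σ(T₁⁴ − T₂⁴) / (1/ε₁ + 1/ε₂ − 1).
1/ε₁ + 1/ε₂ − 1 = 1/0.48 + 1/0.50 − 1 = 3.083.
T₁⁴ − T₂⁴ = 3.68×10^11 − 2.91×10^10 = 3.39×10^11 K⁴.
q = 5.67×10⁻⁸ × 3.39×10^11 / 3.083 = 6240 W/m².
Q = q·A = 6240 × 9.5 = 59300 W.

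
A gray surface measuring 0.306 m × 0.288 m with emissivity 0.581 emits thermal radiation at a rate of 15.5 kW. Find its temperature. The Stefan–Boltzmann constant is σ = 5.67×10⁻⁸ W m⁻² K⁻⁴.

A = 0.306 × 0.288 = 0.0881 m².
From P = εσAT⁴, T = (P / εσA)^(1/4) = (15500 / (0.581 × 5.67×10⁻⁸ × 0.0881))^(1/4).
T = (5.34×10^12)^(1/4) = 1520 K.

T ≈ 1520 K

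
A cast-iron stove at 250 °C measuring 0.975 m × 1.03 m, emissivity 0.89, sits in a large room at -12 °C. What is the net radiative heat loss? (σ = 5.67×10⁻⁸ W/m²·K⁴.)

Q ≈ 3560 W

A = 0.975 × 1.03 = 1.00 m².
Convert: 250 °C = 523 K; -12 °C = 261 K.
Q = εσA(T⁴ − T_s⁴). T⁴ − T_s⁴ = (523)⁴ − (261)⁴ = 7.48×10^10 − 4.64×10^9 = 7.02×10^10 K⁴.
Q = 0.89 × 5.67×10⁻⁸ × 1.00 × 7.02×10^10 = 3560 W.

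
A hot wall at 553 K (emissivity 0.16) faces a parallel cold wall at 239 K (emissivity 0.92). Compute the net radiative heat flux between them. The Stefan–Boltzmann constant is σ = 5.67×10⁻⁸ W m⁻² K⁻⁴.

For two large parallel gray plates, q = σ(T₁⁴ − T₂⁴) / (1/ε₁ + 1/ε₂ − 1).
1/ε₁ + 1/ε₂ − 1 = 1/0.16 + 1/0.92 − 1 = 6.337.
T₁⁴ − T₂⁴ = 9.35×10^10 − 3.26×10^9 = 9.03×10^10 K⁴.
q = 5.67×10⁻⁸ × 9.03×10^10 / 6.337 = 808 W/m².

q ≈ 808 W/m²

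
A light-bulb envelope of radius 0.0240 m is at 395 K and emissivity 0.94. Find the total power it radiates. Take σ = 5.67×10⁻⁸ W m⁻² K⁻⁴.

A = 4πr² = 4π × (0.0240)² = 7.24×10^-3 m².
P = εσAT⁴ = 0.94 × 5.67×10⁻⁸ × 7.24×10^-3 × (395)⁴ = 0.94 × 5.67×10⁻⁸ × 7.24×10^-3 × 2.43×10^10.
P = 9.39 W.

P ≈ 9.39 W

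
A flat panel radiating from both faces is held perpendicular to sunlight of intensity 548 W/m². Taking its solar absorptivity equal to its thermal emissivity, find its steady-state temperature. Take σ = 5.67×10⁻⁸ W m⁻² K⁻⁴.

Absorbed flux αS = emitted flux 2εσT⁴ per unit area; with α = ε this gives T = (S/2σ)^(1/4).
T = (548 / (2 × 5.67×10⁻⁸))^(1/4) = (4.83×10^9)^(1/4).
T = 264 K.

T ≈ 264 K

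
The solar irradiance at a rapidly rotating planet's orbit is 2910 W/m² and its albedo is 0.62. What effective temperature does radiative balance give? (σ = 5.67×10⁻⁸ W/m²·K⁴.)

Power absorbed = (1−a)S·πR²; power emitted = 4πR²σT⁴. Equating and cancelling πR²:
T = ((1−a)S / 4σ)^(1/4) = (1110 / (4 × 5.67×10⁻⁸))^(1/4) = (4.88×10^9)^(1/4).
T = 264 K.

T ≈ 264 K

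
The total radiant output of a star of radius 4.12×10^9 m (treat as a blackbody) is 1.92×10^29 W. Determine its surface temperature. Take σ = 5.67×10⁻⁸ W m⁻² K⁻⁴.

T ≈ 11200 K

A = 4πr² = 4π × (4.12×10^9)² = 2.13×10^20 m².
From P = σAT⁴, T = (P / σA)^(1/4) = (1.92×10^29 / (5.67×10⁻⁸ × 2.13×10^20))^(1/4).
T = (1.59×10^16)^(1/4) = 11200 K.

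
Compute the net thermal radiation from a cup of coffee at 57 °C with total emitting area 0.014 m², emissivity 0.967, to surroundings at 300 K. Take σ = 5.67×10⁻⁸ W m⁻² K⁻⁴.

Convert: 57 °C = 330 K.
Q = εσA(T⁴ − T_s⁴). T⁴ − T_s⁴ = (330)⁴ − (300)⁴ = 1.19×10^10 − 8.10×10^9 = 3.76×10^9 K⁴.
Q = 0.967 × 5.67×10⁻⁸ × 0.0140 × 3.76×10^9 = 2.89 W.

Q ≈ 2.89 W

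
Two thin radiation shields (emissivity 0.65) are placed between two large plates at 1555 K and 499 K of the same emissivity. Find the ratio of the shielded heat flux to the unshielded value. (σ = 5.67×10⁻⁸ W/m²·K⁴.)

ratio ≈ 0.333

With N identical shields there are N+1 = 3 gaps in series, each with the same radiative resistance, so the flux falls to 1/(N+1) of its unshielded value.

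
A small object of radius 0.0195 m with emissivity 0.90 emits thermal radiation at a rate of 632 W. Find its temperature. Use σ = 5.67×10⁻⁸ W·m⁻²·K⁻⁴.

T ≈ 1270 K

A = 4πr² = 4π × (0.0195)² = 4.78×10^-3 m².
From P = εσAT⁴, T = (P / εσA)^(1/4) = (632 / (0.90 × 5.67×10⁻⁸ × 4.78×10^-3))^(1/4).
T = (2.59×10^12)^(1/4) = 1270 K.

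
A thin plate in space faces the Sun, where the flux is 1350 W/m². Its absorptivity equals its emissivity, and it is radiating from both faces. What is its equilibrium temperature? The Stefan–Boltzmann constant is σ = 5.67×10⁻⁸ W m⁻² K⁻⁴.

T ≈ 330 K

Absorbed flux αS = emitted flux 2εσT⁴ per unit area; with α = ε this gives T = (S/2σ)^(1/4).
T = (1350 / (2 × 5.67×10⁻⁸))^(1/4) = (1.19×10^10)^(1/4).
T = 330 K.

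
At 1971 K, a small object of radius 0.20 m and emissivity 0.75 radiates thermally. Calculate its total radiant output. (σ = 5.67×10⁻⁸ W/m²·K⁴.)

P ≈ 3.23×10^5 W

A = 4πr² = 4π × (0.20)² = 0.503 m².
P = εσAT⁴ = 0.75 × 5.67×10⁻⁸ × 0.503 × (1971)⁴ = 0.75 × 5.67×10⁻⁸ × 0.503 × 1.51×10^13.
P = 3.23×10^5 W.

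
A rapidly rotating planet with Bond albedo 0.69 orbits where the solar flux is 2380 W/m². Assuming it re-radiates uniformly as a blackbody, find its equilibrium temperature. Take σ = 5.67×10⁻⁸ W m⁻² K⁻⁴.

Power absorbed = (1−a)S·πR²; power emitted = 4πR²σT⁴. Equating and cancelling πR²:
T = ((1−a)S / 4σ)^(1/4) = (738 / (4 × 5.67×10⁻⁸))^(1/4) = (3.25×10^9)^(1/4).
T = 239 K.

T ≈ 239 K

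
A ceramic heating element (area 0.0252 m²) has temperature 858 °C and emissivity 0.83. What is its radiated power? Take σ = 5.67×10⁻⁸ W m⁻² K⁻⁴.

P ≈ 1940 W

858 °C = 1131 K.
P = εσAT⁴ = 0.83 × 5.67×10⁻⁸ × 0.0252 × (1131)⁴ = 0.83 × 5.67×10⁻⁸ × 0.0252 × 1.64×10^12.
P = 1940 W.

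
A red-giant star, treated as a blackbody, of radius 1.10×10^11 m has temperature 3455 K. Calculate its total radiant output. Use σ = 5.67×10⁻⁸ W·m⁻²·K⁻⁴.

P ≈ 1.23×10^30 W

A = 4πr² = 4π × (1.10×10^11)² = 1.52×10^23 m².
P = σAT⁴ = 5.67×10⁻⁸ × 1.52×10^23 × (3455)⁴ = 5.67×10⁻⁸ × 1.52×10^23 × 1.42×10^14.
P = 1.23×10^30 W.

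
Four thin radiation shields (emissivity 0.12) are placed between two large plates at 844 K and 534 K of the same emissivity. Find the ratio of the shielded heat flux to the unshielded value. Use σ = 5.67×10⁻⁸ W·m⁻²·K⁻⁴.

ratio ≈ 0.200

With N identical shields there are N+1 = 5 gaps in series, each with the same radiative resistance, so the flux falls to 1/(N+1) of its unshielded value.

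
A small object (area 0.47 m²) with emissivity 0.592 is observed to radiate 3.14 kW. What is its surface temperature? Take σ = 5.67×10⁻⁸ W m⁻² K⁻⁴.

T ≈ 668 K

From P = εσAT⁴, T = (P / εσA)^(1/4) = (3140 / (0.592 × 5.67×10⁻⁸ × 0.470))^(1/4).
T = (1.99×10^11)^(1/4) = 668 K.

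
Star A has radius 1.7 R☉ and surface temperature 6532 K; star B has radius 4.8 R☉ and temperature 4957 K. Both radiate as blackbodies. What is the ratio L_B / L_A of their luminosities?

L_B/L_A ≈ 2.64

L = 4πR²σT⁴ ∝ R²T⁴, so L_B/L_A = (4.8/1.7)² × (4957/6532)⁴ = 7.97 × 0.332 = 2.64.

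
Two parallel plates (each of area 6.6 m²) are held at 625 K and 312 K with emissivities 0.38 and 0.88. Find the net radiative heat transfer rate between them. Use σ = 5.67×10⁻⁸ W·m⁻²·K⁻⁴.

Q ≈ 19300 W

For two large parallel gray plates, q = σ(T₁⁴ − T₂⁴) / (1/ε₁ + 1/ε₂ − 1).
1/ε₁ + 1/ε₂ − 1 = 1/0.38 + 1/0.88 − 1 = 2.768.
T₁⁴ − T₂⁴ = 1.53×10^11 − 9.48×10^9 = 1.43×10^11 K⁴.
q = 5.67×10⁻⁸ × 1.43×10^11 / 2.768 = 2930 W/m².
Q = q·A = 2930 × 6.6 = 19300 W.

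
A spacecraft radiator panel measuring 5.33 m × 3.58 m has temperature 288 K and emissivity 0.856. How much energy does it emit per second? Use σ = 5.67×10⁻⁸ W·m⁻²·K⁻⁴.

A = 5.33 × 3.58 = 19.1 m².
P = εσAT⁴ = 0.856 × 5.67×10⁻⁸ × 19.1 × (288)⁴ = 0.856 × 5.67×10⁻⁸ × 19.1 × 6.88×10^9.
P = 6370 W.

P ≈ 6370 W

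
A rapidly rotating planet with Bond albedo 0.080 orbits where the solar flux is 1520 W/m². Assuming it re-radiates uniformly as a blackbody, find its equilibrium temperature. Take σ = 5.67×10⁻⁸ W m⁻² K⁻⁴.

Power absorbed = (1−a)S·πR²; power emitted = 4πR²σT⁴. Equating and cancelling πR²:
T = ((1−a)S / 4σ)^(1/4) = (1400 / (4 × 5.67×10⁻⁸))^(1/4) = (6.17×10^9)^(1/4).
T = 280 K.

T ≈ 280 K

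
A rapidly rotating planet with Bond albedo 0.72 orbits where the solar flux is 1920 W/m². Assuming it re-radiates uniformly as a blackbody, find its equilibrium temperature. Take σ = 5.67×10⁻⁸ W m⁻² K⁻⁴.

Power absorbed = (1−a)S·πR²; power emitted = 4πR²σT⁴. Equating and cancelling πR²:
T = ((1−a)S / 4σ)^(1/4) = (538 / (4 × 5.67×10⁻⁸))^(1/4) = (2.37×10^9)^(1/4).
T = 221 K.

T ≈ 221 K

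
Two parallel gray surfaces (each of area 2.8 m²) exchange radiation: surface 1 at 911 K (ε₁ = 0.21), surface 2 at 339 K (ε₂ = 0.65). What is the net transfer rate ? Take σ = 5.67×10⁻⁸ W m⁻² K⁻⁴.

For two large parallel gray plates, q = σ(T₁⁴ − T₂⁴) / (1/ε₁ + 1/ε₂ − 1).
1/ε₁ + 1/ε₂ − 1 = 1/0.21 + 1/0.65 − 1 = 5.300.
T₁⁴ − T₂⁴ = 6.89×10^11 − 1.32×10^10 = 6.76×10^11 K⁴.
q = 5.67×10⁻⁸ × 6.76×10^11 / 5.300 = 7230 W/m².
Q = q·A = 7230 × 2.8 = 20200 W.

Q ≈ 20200 W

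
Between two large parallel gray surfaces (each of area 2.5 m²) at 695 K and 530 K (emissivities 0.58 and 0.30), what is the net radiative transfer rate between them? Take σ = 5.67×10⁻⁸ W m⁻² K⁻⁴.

Q ≈ 5390 W

For two large parallel gray plates, q = σ(T₁⁴ − T₂⁴) / (1/ε₁ + 1/ε₂ − 1).
1/ε₁ + 1/ε₂ − 1 = 1/0.58 + 1/0.30 − 1 = 4.057.
T₁⁴ − T₂⁴ = 2.33×10^11 − 7.89×10^10 = 1.54×10^11 K⁴.
q = 5.67×10⁻⁸ × 1.54×10^11 / 4.057 = 2160 W/m².
Q = q·A = 2160 × 2.5 = 5390 W.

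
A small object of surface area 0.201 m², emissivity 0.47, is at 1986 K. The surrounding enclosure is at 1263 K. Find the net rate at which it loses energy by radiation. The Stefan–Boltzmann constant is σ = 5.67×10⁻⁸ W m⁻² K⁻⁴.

Q = εσA(T⁴ − T_s⁴). T⁴ − T_s⁴ = (1986)⁴ − (1263)⁴ = 1.56×10^13 − 2.54×10^12 = 1.30×10^13 K⁴.
Q = 0.47 × 5.67×10⁻⁸ × 0.201 × 1.30×10^13 = 69700 W.

Q ≈ 69700 W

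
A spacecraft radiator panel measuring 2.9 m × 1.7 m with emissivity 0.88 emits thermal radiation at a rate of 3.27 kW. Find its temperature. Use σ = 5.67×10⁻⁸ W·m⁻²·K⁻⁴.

A = 2.9 × 1.7 = 4.93 m².
From P = εσAT⁴, T = (P / εσA)^(1/4) = (3270 / (0.88 × 5.67×10⁻⁸ × 4.93))^(1/4).
T = (1.33×10^10)^(1/4) = 340 K.

T ≈ 340 K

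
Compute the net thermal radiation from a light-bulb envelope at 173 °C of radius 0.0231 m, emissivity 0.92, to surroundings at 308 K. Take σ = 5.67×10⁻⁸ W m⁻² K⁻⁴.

Q ≈ 10.7 W

A = 4πr² = 4π × (0.0231)² = 6.71×10^-3 m².
Convert: 173 °C = 446 K.
Q = εσA(T⁴ − T_s⁴). T⁴ − T_s⁴ = (446)⁴ − (308)⁴ = 3.96×10^10 − 9.00×10^9 = 3.06×10^10 K⁴.
Q = 0.92 × 5.67×10⁻⁸ × 6.71×10^-3 × 3.06×10^10 = 10.7 W.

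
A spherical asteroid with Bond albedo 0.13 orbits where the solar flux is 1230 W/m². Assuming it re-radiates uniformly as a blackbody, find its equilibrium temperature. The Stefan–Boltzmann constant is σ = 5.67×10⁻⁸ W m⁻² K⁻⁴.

T ≈ 262 K

Power absorbed = (1−a)S·πR²; power emitted = 4πR²σT⁴. Equating and cancelling πR²:
T = ((1−a)S / 4σ)^(1/4) = (1070 / (4 × 5.67×10⁻⁸))^(1/4) = (4.72×10^9)^(1/4).
T = 262 K.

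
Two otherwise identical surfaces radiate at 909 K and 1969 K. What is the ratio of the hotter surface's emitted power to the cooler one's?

ratio ≈ 22.0

P ∝ T⁴, so the ratio is (1969/909)⁴ = (2.166)⁴ = 22.0.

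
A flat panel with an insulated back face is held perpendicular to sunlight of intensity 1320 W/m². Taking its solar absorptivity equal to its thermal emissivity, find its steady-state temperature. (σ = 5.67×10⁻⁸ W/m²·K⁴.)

T ≈ 391 K

Absorbed flux αS = emitted flux εσT⁴ (one radiating face); with α = ε, T = (S/σ)^(1/4).
T = (1320 / 5.67×10⁻⁸)^(1/4) = (2.33×10^10)^(1/4).
T = 391 K.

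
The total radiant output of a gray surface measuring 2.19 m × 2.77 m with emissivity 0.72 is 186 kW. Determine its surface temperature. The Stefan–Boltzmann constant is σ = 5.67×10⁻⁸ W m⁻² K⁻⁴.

A = 2.19 × 2.77 = 6.07 m².
From P = εσAT⁴, T = (P / εσA)^(1/4) = (1.86×10^5 / (0.72 × 5.67×10⁻⁸ × 6.07))^(1/4).
T = (7.51×10^11)^(1/4) = 931 K.

T ≈ 931 K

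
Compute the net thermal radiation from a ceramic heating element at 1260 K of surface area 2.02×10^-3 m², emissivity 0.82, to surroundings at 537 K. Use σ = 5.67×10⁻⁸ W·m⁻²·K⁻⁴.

Q ≈ 229 W

Q = εσA(T⁴ − T_s⁴). T⁴ − T_s⁴ = (1260)⁴ − (537)⁴ = 2.52×10^12 − 8.32×10^10 = 2.44×10^12 K⁴.
Q = 0.82 × 5.67×10⁻⁸ × 2.02×10^-3 × 2.44×10^12 = 229 W.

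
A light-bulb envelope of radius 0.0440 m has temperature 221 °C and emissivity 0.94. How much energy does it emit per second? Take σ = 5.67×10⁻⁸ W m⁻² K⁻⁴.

P ≈ 77.2 W

A = 4πr² = 4π × (0.0440)² = 0.0243 m².
221 °C = 494 K.
P = εσAT⁴ = 0.94 × 5.67×10⁻⁸ × 0.0243 × (494)⁴ = 0.94 × 5.67×10⁻⁸ × 0.0243 × 5.96×10^10.
P = 77.2 W.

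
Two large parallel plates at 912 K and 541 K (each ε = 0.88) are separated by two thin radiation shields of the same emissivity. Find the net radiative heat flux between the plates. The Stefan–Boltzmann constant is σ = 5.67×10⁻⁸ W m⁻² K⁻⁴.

Each of the 3 gaps contributes resistance (2/ε − 1) = 2/0.88 − 1 = 1.273; total = 3.818.
q = σ(T₁⁴ − T₂⁴) / 3.818 = 5.67×10⁻⁸ × 6.06×10^11 / 3.818 = 9000 W/m².

q ≈ 9000 W/m²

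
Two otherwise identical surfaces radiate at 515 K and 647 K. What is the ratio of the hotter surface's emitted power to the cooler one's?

ratio ≈ 2.49

P ∝ T⁴, so the ratio is (647/515)⁴ = (1.256)⁴ = 2.49.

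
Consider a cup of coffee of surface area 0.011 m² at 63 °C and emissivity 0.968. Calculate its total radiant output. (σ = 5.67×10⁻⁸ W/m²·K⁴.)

P ≈ 7.69 W

63 °C = 336 K.
P = εσAT⁴ = 0.968 × 5.67×10⁻⁸ × 0.0110 × (336)⁴ = 0.968 × 5.67×10⁻⁸ × 0.0110 × 1.27×10^10.
P = 7.69 W.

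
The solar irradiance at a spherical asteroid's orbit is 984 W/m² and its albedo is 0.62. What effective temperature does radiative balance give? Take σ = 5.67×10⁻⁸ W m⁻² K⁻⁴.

Power absorbed = (1−a)S·πR²; power emitted = 4πR²σT⁴. Equating and cancelling πR²:
T = ((1−a)S / 4σ)^(1/4) = (374 / (4 × 5.67×10⁻⁸))^(1/4) = (1.65×10^9)^(1/4).
T = 202 K.

T ≈ 202 K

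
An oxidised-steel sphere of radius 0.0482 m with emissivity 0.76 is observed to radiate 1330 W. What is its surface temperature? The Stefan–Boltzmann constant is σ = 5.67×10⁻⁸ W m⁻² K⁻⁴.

T ≈ 1010 K

A = 4πr² = 4π × (0.0482)² = 0.0292 m².
From P = εσAT⁴, T = (P / εσA)^(1/4) = (1330 / (0.76 × 5.67×10⁻⁸ × 0.0292))^(1/4).
T = (1.06×10^12)^(1/4) = 1010 K.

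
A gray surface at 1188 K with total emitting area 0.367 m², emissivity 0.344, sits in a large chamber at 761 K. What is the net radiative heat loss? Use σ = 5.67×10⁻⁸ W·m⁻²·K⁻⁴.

Q ≈ 11900 W

Q = εσA(T⁴ − T_s⁴). T⁴ − T_s⁴ = (1188)⁴ − (761)⁴ = 1.99×10^12 − 3.35×10^11 = 1.66×10^12 K⁴.
Q = 0.344 × 5.67×10⁻⁸ × 0.367 × 1.66×10^12 = 11900 W.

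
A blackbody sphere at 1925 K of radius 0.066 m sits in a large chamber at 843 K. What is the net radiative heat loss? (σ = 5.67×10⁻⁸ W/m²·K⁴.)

Q ≈ 41100 W

A = 4πr² = 4π × (0.066)² = 0.0547 m².
Q = σA(T⁴ − T_s⁴). T⁴ − T_s⁴ = (1925)⁴ − (843)⁴ = 1.37×10^13 − 5.05×10^11 = 1.32×10^13 K⁴.
Q = 5.67×10⁻⁸ × 0.0547 × 1.32×10^13 = 41100 W.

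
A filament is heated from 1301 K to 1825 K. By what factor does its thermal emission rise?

P ∝ T⁴, so the ratio is (1825/1301)⁴ = (1.403)⁴ = 3.87.

ratio ≈ 3.87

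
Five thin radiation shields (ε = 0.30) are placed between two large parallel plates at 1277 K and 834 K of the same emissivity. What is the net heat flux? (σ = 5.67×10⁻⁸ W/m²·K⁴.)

Each of the 6 gaps contributes resistance (2/ε − 1) = 2/0.30 − 1 = 5.667; total = 34.00.
q = σ(T₁⁴ − T₂⁴) / 34.00 = 5.67×10⁻⁸ × 2.18×10^12 / 34.00 = 3630 W/m².

q ≈ 3630 W/m²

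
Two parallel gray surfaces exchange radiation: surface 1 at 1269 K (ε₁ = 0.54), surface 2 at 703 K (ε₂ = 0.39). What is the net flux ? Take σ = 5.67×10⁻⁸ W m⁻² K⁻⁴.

For two large parallel gray plates, q = σ(T₁⁴ − T₂⁴) / (1/ε₁ + 1/ε₂ − 1).
1/ε₁ + 1/ε₂ − 1 = 1/0.54 + 1/0.39 − 1 = 3.416.
T₁⁴ − T₂⁴ = 2.59×10^12 − 2.44×10^11 = 2.35×10^12 K⁴.
q = 5.67×10⁻⁸ × 2.35×10^12 / 3.416 = 39000 W/m².

q ≈ 39000 W/m²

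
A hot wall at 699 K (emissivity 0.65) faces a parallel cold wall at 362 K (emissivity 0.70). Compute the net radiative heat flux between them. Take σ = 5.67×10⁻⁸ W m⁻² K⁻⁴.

q ≈ 6390 W/m²

For two large parallel gray plates, q = σ(T₁⁴ − T₂⁴) / (1/ε₁ + 1/ε₂ − 1).
1/ε₁ + 1/ε₂ − 1 = 1/0.65 + 1/0.70 − 1 = 1.967.
T₁⁴ − T₂⁴ = 2.39×10^11 − 1.72×10^10 = 2.22×10^11 K⁴.
q = 5.67×10⁻⁸ × 2.22×10^11 / 1.967 = 6390 W/m².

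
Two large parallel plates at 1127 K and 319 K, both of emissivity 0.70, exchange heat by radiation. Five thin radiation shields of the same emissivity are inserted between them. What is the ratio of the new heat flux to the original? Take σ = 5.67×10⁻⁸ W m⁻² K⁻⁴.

ratio ≈ 0.167

With N identical shields there are N+1 = 6 gaps in series, each with the same radiative resistance, so the flux falls to 1/(N+1) of its unshielded value.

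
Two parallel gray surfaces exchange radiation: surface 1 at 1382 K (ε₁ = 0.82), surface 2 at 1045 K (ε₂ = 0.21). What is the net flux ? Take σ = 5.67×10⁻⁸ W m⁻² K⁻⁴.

For two large parallel gray plates, q = σ(T₁⁴ − T₂⁴) / (1/ε₁ + 1/ε₂ − 1).
1/ε₁ + 1/ε₂ − 1 = 1/0.82 + 1/0.21 − 1 = 4.981.
T₁⁴ − T₂⁴ = 3.65×10^12 − 1.19×10^12 = 2.46×10^12 K⁴.
q = 5.67×10⁻⁸ × 2.46×10^12 / 4.981 = 27900 W/m².

q ≈ 27900 W/m²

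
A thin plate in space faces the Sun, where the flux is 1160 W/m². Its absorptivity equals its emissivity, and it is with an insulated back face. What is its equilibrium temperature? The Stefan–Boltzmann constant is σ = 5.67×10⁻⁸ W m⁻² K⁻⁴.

T ≈ 378 K

Absorbed flux αS = emitted flux εσT⁴ (one radiating face); with α = ε, T = (S/σ)^(1/4).
T = (1160 / 5.67×10⁻⁸)^(1/4) = (2.05×10^10)^(1/4).
T = 378 K.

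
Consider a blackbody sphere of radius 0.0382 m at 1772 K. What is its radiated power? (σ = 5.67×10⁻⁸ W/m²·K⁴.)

A = 4πr² = 4π × (0.0382)² = 0.0183 m².
P = σAT⁴ = 5.67×10⁻⁸ × 0.0183 × (1772)⁴ = 5.67×10⁻⁸ × 0.0183 × 9.86×10^12.
P = 10300 W.

P ≈ 10300 W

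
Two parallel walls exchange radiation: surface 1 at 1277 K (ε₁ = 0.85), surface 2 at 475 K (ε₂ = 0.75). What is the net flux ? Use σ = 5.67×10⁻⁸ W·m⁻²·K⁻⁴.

q ≈ 98000 W/m²

For two large parallel gray plates, q = σ(T₁⁴ − T₂⁴) / (1/ε₁ + 1/ε₂ − 1).
1/ε₁ + 1/ε₂ − 1 = 1/0.85 + 1/0.75 − 1 = 1.510.
T₁⁴ − T₂⁴ = 2.66×10^12 − 5.09×10^10 = 2.61×10^12 K⁴.
q = 5.67×10⁻⁸ × 2.61×10^12 / 1.510 = 98000 W/m².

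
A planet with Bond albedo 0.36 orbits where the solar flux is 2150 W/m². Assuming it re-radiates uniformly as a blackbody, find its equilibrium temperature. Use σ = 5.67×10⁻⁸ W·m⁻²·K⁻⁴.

T ≈ 279 K

Power absorbed = (1−a)S·πR²; power emitted = 4πR²σT⁴. Equating and cancelling πR²:
T = ((1−a)S / 4σ)^(1/4) = (1380 / (4 × 5.67×10⁻⁸))^(1/4) = (6.07×10^9)^(1/4).
T = 279 K.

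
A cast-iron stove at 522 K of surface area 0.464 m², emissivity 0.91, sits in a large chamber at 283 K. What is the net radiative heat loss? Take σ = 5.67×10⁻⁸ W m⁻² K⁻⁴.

Q = εσA(T⁴ − T_s⁴). T⁴ − T_s⁴ = (522)⁴ − (283)⁴ = 7.42×10^10 − 6.41×10^9 = 6.78×10^10 K⁴.
Q = 0.91 × 5.67×10⁻⁸ × 0.464 × 6.78×10^10 = 1620 W.

Q ≈ 1620 W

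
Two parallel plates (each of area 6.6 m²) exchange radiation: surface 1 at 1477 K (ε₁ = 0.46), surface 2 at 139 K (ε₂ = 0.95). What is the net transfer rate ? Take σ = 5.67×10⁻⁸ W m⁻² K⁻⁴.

For two large parallel gray plates, q = σ(T₁⁴ − T₂⁴) / (1/ε₁ + 1/ε₂ − 1).
1/ε₁ + 1/ε₂ − 1 = 1/0.46 + 1/0.95 − 1 = 2.227.
T₁⁴ − T₂⁴ = 4.76×10^12 − 3.73×10^8 = 4.76×10^12 K⁴.
q = 5.67×10⁻⁸ × 4.76×10^12 / 2.227 = 1.21×10^5 W/m².
Q = q·A = 1.21×10^5 × 6.6 = 8.00×10^5 W.

Q ≈ 8.00×10^5 W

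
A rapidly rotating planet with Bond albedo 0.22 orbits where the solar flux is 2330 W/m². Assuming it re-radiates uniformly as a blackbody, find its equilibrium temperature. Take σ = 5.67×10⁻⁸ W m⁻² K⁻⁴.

Power absorbed = (1−a)S·πR²; power emitted = 4πR²σT⁴. Equating and cancelling πR²:
T = ((1−a)S / 4σ)^(1/4) = (1820 / (4 × 5.67×10⁻⁸))^(1/4) = (8.01×10^9)^(1/4).
T = 299 K.

T ≈ 299 K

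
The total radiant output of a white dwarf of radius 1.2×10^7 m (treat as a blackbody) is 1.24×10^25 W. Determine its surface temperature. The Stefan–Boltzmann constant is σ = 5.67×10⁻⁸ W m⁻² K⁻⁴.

T ≈ 18600 K

A = 4πr² = 4π × (1.2×10^7)² = 1.81×10^15 m².
From P = σAT⁴, T = (P / σA)^(1/4) = (1.24×10^25 / (5.67×10⁻⁸ × 1.81×10^15))^(1/4).
T = (1.21×10^17)^(1/4) = 18600 K.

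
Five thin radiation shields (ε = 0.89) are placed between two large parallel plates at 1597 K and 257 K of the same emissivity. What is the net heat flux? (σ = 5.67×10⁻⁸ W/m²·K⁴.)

q ≈ 49300 W/m²

Each of the 6 gaps contributes resistance (2/ε − 1) = 2/0.89 − 1 = 1.247; total = 7.483.
q = σ(T₁⁴ − T₂⁴) / 7.483 = 5.67×10⁻⁸ × 6.50×10^12 / 7.483 = 49300 W/m².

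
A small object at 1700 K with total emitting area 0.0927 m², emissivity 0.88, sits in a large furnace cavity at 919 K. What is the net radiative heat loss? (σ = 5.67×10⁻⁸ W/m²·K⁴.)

Q = εσA(T⁴ − T_s⁴). T⁴ − T_s⁴ = (1700)⁴ − (919)⁴ = 8.35×10^12 − 7.13×10^11 = 7.64×10^12 K⁴.
Q = 0.88 × 5.67×10⁻⁸ × 0.0927 × 7.64×10^12 = 35300 W.

Q ≈ 35300 W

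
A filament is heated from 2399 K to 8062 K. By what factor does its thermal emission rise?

ratio ≈ 128

P ∝ T⁴, so the ratio is (8062/2399)⁴ = (3.361)⁴ = 128.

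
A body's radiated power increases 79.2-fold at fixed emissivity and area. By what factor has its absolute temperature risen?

P ∝ T⁴ ⇒ T ∝ P^(1/4), so T scales by (79.2)^(1/4) = 2.98.

factor ≈ 2.98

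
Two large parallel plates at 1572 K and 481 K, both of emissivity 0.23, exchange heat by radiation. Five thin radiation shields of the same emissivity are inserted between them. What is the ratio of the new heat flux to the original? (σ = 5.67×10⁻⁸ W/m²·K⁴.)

With N identical shields there are N+1 = 6 gaps in series, each with the same radiative resistance, so the flux falls to 1/(N+1) of its unshielded value.

ratio ≈ 0.167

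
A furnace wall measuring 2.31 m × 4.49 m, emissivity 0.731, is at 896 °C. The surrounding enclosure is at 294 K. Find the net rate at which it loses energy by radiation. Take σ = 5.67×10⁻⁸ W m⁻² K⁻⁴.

A = 2.31 × 4.49 = 10.4 m².
Convert: 896 °C = 1169 K.
Q = εσA(T⁴ − T_s⁴). T⁴ − T_s⁴ = (1169)⁴ − (294)⁴ = 1.87×10^12 − 7.47×10^9 = 1.86×10^12 K⁴.
Q = 0.731 × 5.67×10⁻⁸ × 10.4 × 1.86×10^12 = 8.00×10^5 W.

Q ≈ 8.00×10^5 W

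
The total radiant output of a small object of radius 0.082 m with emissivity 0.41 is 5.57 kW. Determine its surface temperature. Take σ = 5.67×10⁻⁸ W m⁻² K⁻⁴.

T ≈ 1300 K

A = 4πr² = 4π × (0.082)² = 0.0845 m².
From P = εσAT⁴, T = (P / εσA)^(1/4) = (5570 / (0.41 × 5.67×10⁻⁸ × 0.0845))^(1/4).
T = (2.84×10^12)^(1/4) = 1300 K.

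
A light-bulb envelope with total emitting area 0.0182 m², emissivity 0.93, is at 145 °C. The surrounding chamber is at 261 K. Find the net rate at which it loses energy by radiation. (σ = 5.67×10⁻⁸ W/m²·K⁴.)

Q ≈ 24.8 W

Convert: 145 °C = 418 K.
Q = εσA(T⁴ − T_s⁴). T⁴ − T_s⁴ = (418)⁴ − (261)⁴ = 3.05×10^10 − 4.64×10^9 = 2.59×10^10 K⁴.
Q = 0.93 × 5.67×10⁻⁸ × 0.0182 × 2.59×10^10 = 24.8 W.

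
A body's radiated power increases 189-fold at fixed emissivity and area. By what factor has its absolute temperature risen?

factor ≈ 3.71

P ∝ T⁴ ⇒ T ∝ P^(1/4), so T scales by (189)^(1/4) = 3.71.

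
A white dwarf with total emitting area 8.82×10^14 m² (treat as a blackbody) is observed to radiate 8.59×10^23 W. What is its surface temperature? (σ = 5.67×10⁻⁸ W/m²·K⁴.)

T ≈ 11400 K

From P = σAT⁴, T = (P / σA)^(1/4) = (8.59×10^23 / (5.67×10⁻⁸ × 8.82×10^14))^(1/4).
T = (1.72×10^16)^(1/4) = 11400 K.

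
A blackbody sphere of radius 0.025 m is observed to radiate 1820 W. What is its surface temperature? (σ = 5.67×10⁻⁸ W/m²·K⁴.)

A = 4πr² = 4π × (0.025)² = 7.85×10^-3 m².
From P = σAT⁴, T = (P / σA)^(1/4) = (1820 / (5.67×10⁻⁸ × 7.85×10^-3))^(1/4).
T = (4.09×10^12)^(1/4) = 1420 K.

T ≈ 1420 K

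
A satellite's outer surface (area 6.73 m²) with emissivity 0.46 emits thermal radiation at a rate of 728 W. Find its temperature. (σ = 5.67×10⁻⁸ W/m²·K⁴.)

T ≈ 254 K

From P = εσAT⁴, T = (P / εσA)^(1/4) = (728 / (0.46 × 5.67×10⁻⁸ × 6.73))^(1/4).
T = (4.15×10^9)^(1/4) = 254 K.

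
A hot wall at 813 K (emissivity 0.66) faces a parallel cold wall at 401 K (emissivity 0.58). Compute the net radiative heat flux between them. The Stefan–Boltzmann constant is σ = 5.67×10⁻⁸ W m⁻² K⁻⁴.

q ≈ 10400 W/m²

For two large parallel gray plates, q = σ(T₁⁴ − T₂⁴) / (1/ε₁ + 1/ε₂ − 1).
1/ε₁ + 1/ε₂ − 1 = 1/0.66 + 1/0.58 − 1 = 2.239.
T₁⁴ − T₂⁴ = 4.37×10^11 − 2.59×10^10 = 4.11×10^11 K⁴.
q = 5.67×10⁻⁸ × 4.11×10^11 / 2.239 = 10400 W/m².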